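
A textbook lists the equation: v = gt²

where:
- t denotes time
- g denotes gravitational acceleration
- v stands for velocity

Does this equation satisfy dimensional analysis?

No

t (time) has dimensions [T].
g (gravitational acceleration) has dimensions [L T^-2].
v (velocity) has dimensions [L T^-1].

Left side: [L T^-1]
Right side: [L]

The two sides have different dimensions, so the equation is NOT dimensionally consistent.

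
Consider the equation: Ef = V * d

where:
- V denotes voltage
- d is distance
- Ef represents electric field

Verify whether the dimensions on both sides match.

No

V (voltage) has dimensions [I^-1 L^2 M T^-3].
d (distance) has dimensions [L].
Ef (electric field) has dimensions [I^-1 L M T^-3].

Left side: [I^-1 L M T^-3]
Right side: [I^-1 L^3 M T^-3]

The two sides have different dimensions, so the equation is NOT dimensionally consistent.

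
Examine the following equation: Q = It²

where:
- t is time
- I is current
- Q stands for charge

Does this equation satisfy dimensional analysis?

No

t (time) has dimensions [T].
I (current) has dimensions [I].
Q (charge) has dimensions [I T].

Left side: [I T]
Right side: [I T^2]

The two sides have different dimensions, so the equation is NOT dimensionally consistent.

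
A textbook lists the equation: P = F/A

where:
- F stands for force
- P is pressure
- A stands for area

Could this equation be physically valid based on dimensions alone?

Yes

F (force) has dimensions [L M T^-2].
P (pressure) has dimensions [L^-1 M T^-2].
A (area) has dimensions [L^2].

Left side: [L^-1 M T^-2]
Right side: [L^-1 M T^-2]

Both sides have the same dimensions, so the equation is dimensionally consistent.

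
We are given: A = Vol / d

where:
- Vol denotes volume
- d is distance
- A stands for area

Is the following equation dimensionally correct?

Yes

Vol (volume) has dimensions [L^3].
d (distance) has dimensions [L].
A (area) has dimensions [L^2].

Left side: [L^2]
Right side: [L^2]

Both sides have the same dimensions, so the equation is dimensionally consistent.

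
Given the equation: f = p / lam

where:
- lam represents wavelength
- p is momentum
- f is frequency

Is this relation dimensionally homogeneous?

No

lam (wavelength) has dimensions [L].
p (momentum) has dimensions [L M T^-1].
f (frequency) has dimensions [T^-1].

Left side: [T^-1]
Right side: [M T^-1]

The two sides have different dimensions, so the equation is NOT dimensionally consistent.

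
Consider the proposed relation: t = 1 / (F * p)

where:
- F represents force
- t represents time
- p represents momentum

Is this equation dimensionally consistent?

No

F (force) has dimensions [L M T^-2].
t (time) has dimensions [T].
p (momentum) has dimensions [L M T^-1].

Left side: [T]
Right side: [L^-2 M^-2 T^3]

The two sides have different dimensions, so the equation is NOT dimensionally consistent.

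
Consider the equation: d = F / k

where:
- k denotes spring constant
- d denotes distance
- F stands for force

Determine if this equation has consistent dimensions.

Yes

k (spring constant) has dimensions [M T^-2].
d (distance) has dimensions [L].
F (force) has dimensions [L M T^-2].

Left side: [L]
Right side: [L]

Both sides have the same dimensions, so the equation is dimensionally consistent.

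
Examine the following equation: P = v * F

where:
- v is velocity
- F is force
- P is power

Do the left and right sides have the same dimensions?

Yes

v (velocity) has dimensions [L T^-1].
F (force) has dimensions [L M T^-2].
P (power) has dimensions [L^2 M T^-3].

Left side: [L^2 M T^-3]
Right side: [L^2 M T^-3]

Both sides have the same dimensions, so the equation is dimensionally consistent.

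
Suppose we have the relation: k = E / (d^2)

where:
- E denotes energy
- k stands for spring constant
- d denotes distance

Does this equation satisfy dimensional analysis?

Yes

E (energy) has dimensions [L^2 M T^-2].
k (spring constant) has dimensions [M T^-2].
d (distance) has dimensions [L].

Left side: [M T^-2]
Right side: [M T^-2]

Both sides have the same dimensions, so the equation is dimensionally consistent.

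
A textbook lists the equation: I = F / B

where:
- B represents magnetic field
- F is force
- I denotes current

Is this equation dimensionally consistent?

No

B (magnetic field) has dimensions [I^-1 M T^-2].
F (force) has dimensions [L M T^-2].
I (current) has dimensions [I].

Left side: [I]
Right side: [I L]

The two sides have different dimensions, so the equation is NOT dimensionally consistent.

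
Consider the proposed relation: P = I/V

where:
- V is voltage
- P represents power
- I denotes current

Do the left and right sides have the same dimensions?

No

V (voltage) has dimensions [I^-1 L^2 M T^-3].
P (power) has dimensions [L^2 M T^-3].
I (current) has dimensions [I].

Left side: [L^2 M T^-3]
Right side: [I^2 L^-2 M^-1 T^3]

The two sides have different dimensions, so the equation is NOT dimensionally consistent.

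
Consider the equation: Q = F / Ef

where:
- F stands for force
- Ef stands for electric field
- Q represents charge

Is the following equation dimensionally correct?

Yes

F (force) has dimensions [L M T^-2].
Ef (electric field) has dimensions [I^-1 L M T^-3].
Q (charge) has dimensions [I T].

Left side: [I T]
Right side: [I T]

Both sides have the same dimensions, so the equation is dimensionally consistent.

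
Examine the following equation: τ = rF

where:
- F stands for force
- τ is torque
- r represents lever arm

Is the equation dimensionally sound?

Yes

F (force) has dimensions [L M T^-2].
τ (torque) has dimensions [L^2 M T^-2].
r (lever arm) has dimensions [L].

Left side: [L^2 M T^-2]
Right side: [L^2 M T^-2]

Both sides have the same dimensions, so the equation is dimensionally consistent.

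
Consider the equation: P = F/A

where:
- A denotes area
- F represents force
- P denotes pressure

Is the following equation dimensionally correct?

Yes

A (area) has dimensions [L^2].
F (force) has dimensions [L M T^-2].
P (pressure) has dimensions [L^-1 M T^-2].

Left side: [L^-1 M T^-2]
Right side: [L^-1 M T^-2]

Both sides have the same dimensions, so the equation is dimensionally consistent.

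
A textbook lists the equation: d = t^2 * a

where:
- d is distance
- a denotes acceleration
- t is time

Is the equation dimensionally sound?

Yes

d (distance) has dimensions [L].
a (acceleration) has dimensions [L T^-2].
t (time) has dimensions [T].

Left side: [L]
Right side: [L]

Both sides have the same dimensions, so the equation is dimensionally consistent.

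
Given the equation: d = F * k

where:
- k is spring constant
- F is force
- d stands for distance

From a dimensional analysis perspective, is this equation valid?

No

k (spring constant) has dimensions [M T^-2].
F (force) has dimensions [L M T^-2].
d (distance) has dimensions [L].

Left side: [L]
Right side: [L M^2 T^-4]

The two sides have different dimensions, so the equation is NOT dimensionally consistent.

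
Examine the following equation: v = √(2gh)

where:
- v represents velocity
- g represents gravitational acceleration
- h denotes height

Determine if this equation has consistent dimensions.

Yes

v (velocity) has dimensions [L T^-1].
g (gravitational acceleration) has dimensions [L T^-2].
h (height) has dimensions [L].

Left side: [L T^-1]
Right side: [L T^-1]

Both sides have the same dimensions, so the equation is dimensionally consistent.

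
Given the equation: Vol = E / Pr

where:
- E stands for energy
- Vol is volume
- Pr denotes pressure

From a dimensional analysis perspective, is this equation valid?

Yes

E (energy) has dimensions [L^2 M T^-2].
Vol (volume) has dimensions [L^3].
Pr (pressure) has dimensions [L^-1 M T^-2].

Left side: [L^3]
Right side: [L^3]

Both sides have the same dimensions, so the equation is dimensionally consistent.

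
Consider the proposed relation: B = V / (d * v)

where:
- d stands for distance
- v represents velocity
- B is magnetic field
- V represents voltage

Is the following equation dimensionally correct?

Yes

d (distance) has dimensions [L].
v (velocity) has dimensions [L T^-1].
B (magnetic field) has dimensions [I^-1 M T^-2].
V (voltage) has dimensions [I^-1 L^2 M T^-3].

Left side: [I^-1 M T^-2]
Right side: [I^-1 M T^-2]

Both sides have the same dimensions, so the equation is dimensionally consistent.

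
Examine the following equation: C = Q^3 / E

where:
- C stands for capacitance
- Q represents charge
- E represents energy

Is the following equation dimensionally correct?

No

C (capacitance) has dimensions [I^2 L^-2 M^-1 T^4].
Q (charge) has dimensions [I T].
E (energy) has dimensions [L^2 M T^-2].

Left side: [I^2 L^-2 M^-1 T^4]
Right side: [I^3 L^-2 M^-1 T^5]

The two sides have different dimensions, so the equation is NOT dimensionally consistent.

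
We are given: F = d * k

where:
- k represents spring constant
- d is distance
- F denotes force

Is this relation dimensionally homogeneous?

Yes

k (spring constant) has dimensions [M T^-2].
d (distance) has dimensions [L].
F (force) has dimensions [L M T^-2].

Left side: [L M T^-2]
Right side: [L M T^-2]

Both sides have the same dimensions, so the equation is dimensionally consistent.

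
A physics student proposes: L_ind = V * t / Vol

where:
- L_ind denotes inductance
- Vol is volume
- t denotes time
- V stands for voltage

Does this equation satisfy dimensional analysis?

No

L_ind (inductance) has dimensions [I^-2 L^2 M T^-2].
Vol (volume) has dimensions [L^3].
t (time) has dimensions [T].
V (voltage) has dimensions [I^-1 L^2 M T^-3].

Left side: [I^-2 L^2 M T^-2]
Right side: [I^-1 L^-1 M T^-2]

The two sides have different dimensions, so the equation is NOT dimensionally consistent.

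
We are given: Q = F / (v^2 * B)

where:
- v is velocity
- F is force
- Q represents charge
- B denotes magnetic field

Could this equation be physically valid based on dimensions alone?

No

v (velocity) has dimensions [L T^-1].
F (force) has dimensions [L M T^-2].
Q (charge) has dimensions [I T].
B (magnetic field) has dimensions [I^-1 M T^-2].

Left side: [I T]
Right side: [I L^-1 T^2]

The two sides have different dimensions, so the equation is NOT dimensionally consistent.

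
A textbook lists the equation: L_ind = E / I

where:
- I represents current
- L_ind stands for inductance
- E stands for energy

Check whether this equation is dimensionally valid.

No

I (current) has dimensions [I].
L_ind (inductance) has dimensions [I^-2 L^2 M T^-2].
E (energy) has dimensions [L^2 M T^-2].

Left side: [I^-2 L^2 M T^-2]
Right side: [I^-1 L^2 M T^-2]

The two sides have different dimensions, so the equation is NOT dimensionally consistent.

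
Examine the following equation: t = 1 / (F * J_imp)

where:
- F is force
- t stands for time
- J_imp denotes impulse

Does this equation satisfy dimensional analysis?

No

F (force) has dimensions [L M T^-2].
t (time) has dimensions [T].
J_imp (impulse) has dimensions [L M T^-1].

Left side: [T]
Right side: [L^-2 M^-2 T^3]

The two sides have different dimensions, so the equation is NOT dimensionally consistent.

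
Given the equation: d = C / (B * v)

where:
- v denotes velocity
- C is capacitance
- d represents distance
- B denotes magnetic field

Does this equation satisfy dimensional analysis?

No

v (velocity) has dimensions [L T^-1].
C (capacitance) has dimensions [I^2 L^-2 M^-1 T^4].
d (distance) has dimensions [L].
B (magnetic field) has dimensions [I^-1 M T^-2].

Left side: [L]
Right side: [I^3 L^-3 M^-2 T^7]

The two sides have different dimensions, so the equation is NOT dimensionally consistent.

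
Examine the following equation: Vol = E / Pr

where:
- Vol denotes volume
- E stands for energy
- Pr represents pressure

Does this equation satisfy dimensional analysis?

Yes

Vol (volume) has dimensions [L^3].
E (energy) has dimensions [L^2 M T^-2].
Pr (pressure) has dimensions [L^-1 M T^-2].

Left side: [L^3]
Right side: [L^3]

Both sides have the same dimensions, so the equation is dimensionally consistent.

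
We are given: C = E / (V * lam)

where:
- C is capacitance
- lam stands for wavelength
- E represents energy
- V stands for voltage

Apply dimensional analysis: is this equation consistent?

No

C (capacitance) has dimensions [I^2 L^-2 M^-1 T^4].
lam (wavelength) has dimensions [L].
E (energy) has dimensions [L^2 M T^-2].
V (voltage) has dimensions [I^-1 L^2 M T^-3].

Left side: [I^2 L^-2 M^-1 T^4]
Right side: [I L^-1 T]

The two sides have different dimensions, so the equation is NOT dimensionally consistent.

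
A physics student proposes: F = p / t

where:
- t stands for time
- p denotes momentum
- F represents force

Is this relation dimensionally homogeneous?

Yes

t (time) has dimensions [T].
p (momentum) has dimensions [L M T^-1].
F (force) has dimensions [L M T^-2].

Left side: [L M T^-2]
Right side: [L M T^-2]

Both sides have the same dimensions, so the equation is dimensionally consistent.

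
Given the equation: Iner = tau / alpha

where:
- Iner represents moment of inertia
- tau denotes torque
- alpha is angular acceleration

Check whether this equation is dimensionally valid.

Yes

Iner (moment of inertia) has dimensions [L^2 M].
tau (torque) has dimensions [L^2 M T^-2].
alpha (angular acceleration) has dimensions [T^-2].

Left side: [L^2 M]
Right side: [L^2 M]

Both sides have the same dimensions, so the equation is dimensionally consistent.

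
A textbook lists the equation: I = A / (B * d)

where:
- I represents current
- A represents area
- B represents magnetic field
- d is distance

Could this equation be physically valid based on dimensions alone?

No

I (current) has dimensions [I].
A (area) has dimensions [L^2].
B (magnetic field) has dimensions [I^-1 M T^-2].
d (distance) has dimensions [L].

Left side: [I]
Right side: [I L M^-1 T^2]

The two sides have different dimensions, so the equation is NOT dimensionally consistent.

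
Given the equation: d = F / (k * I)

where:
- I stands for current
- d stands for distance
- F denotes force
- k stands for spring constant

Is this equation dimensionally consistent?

No

I (current) has dimensions [I].
d (distance) has dimensions [L].
F (force) has dimensions [L M T^-2].
k (spring constant) has dimensions [M T^-2].

Left side: [L]
Right side: [I^-1 L]

The two sides have different dimensions, so the equation is NOT dimensionally consistent.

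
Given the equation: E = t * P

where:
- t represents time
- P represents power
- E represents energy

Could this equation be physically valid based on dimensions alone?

Yes

t (time) has dimensions [T].
P (power) has dimensions [L^2 M T^-3].
E (energy) has dimensions [L^2 M T^-2].

Left side: [L^2 M T^-2]
Right side: [L^2 M T^-2]

Both sides have the same dimensions, so the equation is dimensionally consistent.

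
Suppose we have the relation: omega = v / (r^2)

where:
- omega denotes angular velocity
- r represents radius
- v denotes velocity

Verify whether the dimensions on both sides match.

No

omega (angular velocity) has dimensions [T^-1].
r (radius) has dimensions [L].
v (velocity) has dimensions [L T^-1].

Left side: [T^-1]
Right side: [L^-1 T^-1]

The two sides have different dimensions, so the equation is NOT dimensionally consistent.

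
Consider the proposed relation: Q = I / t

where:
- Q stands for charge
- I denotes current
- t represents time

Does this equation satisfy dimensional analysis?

No

Q (charge) has dimensions [I T].
I (current) has dimensions [I].
t (time) has dimensions [T].

Left side: [I T]
Right side: [I T^-1]

The two sides have different dimensions, so the equation is NOT dimensionally consistent.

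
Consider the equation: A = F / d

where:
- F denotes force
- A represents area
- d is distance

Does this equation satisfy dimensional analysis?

No

F (force) has dimensions [L M T^-2].
A (area) has dimensions [L^2].
d (distance) has dimensions [L].

Left side: [L^2]
Right side: [M T^-2]

The two sides have different dimensions, so the equation is NOT dimensionally consistent.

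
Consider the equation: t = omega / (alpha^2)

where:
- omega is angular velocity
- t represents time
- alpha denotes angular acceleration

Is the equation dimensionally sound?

No

omega (angular velocity) has dimensions [T^-1].
t (time) has dimensions [T].
alpha (angular acceleration) has dimensions [T^-2].

Left side: [T]
Right side: [T^3]

The two sides have different dimensions, so the equation is NOT dimensionally consistent.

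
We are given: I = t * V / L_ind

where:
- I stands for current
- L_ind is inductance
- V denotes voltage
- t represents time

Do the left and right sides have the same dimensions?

Yes

I (current) has dimensions [I].
L_ind (inductance) has dimensions [I^-2 L^2 M T^-2].
V (voltage) has dimensions [I^-1 L^2 M T^-3].
t (time) has dimensions [T].

Left side: [I]
Right side: [I]

Both sides have the same dimensions, so the equation is dimensionally consistent.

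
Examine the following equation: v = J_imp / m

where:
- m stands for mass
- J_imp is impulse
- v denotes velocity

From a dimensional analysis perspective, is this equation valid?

Yes

m (mass) has dimensions [M].
J_imp (impulse) has dimensions [L M T^-1].
v (velocity) has dimensions [L T^-1].

Left side: [L T^-1]
Right side: [L T^-1]

Both sides have the same dimensions, so the equation is dimensionally consistent.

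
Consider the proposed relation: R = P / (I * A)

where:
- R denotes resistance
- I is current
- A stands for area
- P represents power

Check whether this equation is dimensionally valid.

No

R (resistance) has dimensions [I^-2 L^2 M T^-3].
I (current) has dimensions [I].
A (area) has dimensions [L^2].
P (power) has dimensions [L^2 M T^-3].

Left side: [I^-2 L^2 M T^-3]
Right side: [I^-1 M T^-3]

The two sides have different dimensions, so the equation is NOT dimensionally consistent.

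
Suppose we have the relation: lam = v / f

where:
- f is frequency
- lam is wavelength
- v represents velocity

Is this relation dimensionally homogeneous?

Yes

f (frequency) has dimensions [T^-1].
lam (wavelength) has dimensions [L].
v (velocity) has dimensions [L T^-1].

Left side: [L]
Right side: [L]

Both sides have the same dimensions, so the equation is dimensionally consistent.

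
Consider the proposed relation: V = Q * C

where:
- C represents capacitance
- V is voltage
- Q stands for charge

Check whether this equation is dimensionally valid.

No

C (capacitance) has dimensions [I^2 L^-2 M^-1 T^4].
V (voltage) has dimensions [I^-1 L^2 M T^-3].
Q (charge) has dimensions [I T].

Left side: [I^-1 L^2 M T^-3]
Right side: [I^3 L^-2 M^-1 T^5]

The two sides have different dimensions, so the equation is NOT dimensionally consistent.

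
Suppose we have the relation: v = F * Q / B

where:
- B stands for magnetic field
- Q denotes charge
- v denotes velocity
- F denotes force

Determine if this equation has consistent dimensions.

No

B (magnetic field) has dimensions [I^-1 M T^-2].
Q (charge) has dimensions [I T].
v (velocity) has dimensions [L T^-1].
F (force) has dimensions [L M T^-2].

Left side: [L T^-1]
Right side: [I^2 L T]

The two sides have different dimensions, so the equation is NOT dimensionally consistent.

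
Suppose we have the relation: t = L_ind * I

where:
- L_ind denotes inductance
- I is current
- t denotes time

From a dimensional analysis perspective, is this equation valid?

No

L_ind (inductance) has dimensions [I^-2 L^2 M T^-2].
I (current) has dimensions [I].
t (time) has dimensions [T].

Left side: [T]
Right side: [I^-1 L^2 M T^-2]

The two sides have different dimensions, so the equation is NOT dimensionally consistent.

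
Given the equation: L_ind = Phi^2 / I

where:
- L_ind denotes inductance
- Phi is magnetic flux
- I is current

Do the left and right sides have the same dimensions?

No

L_ind (inductance) has dimensions [I^-2 L^2 M T^-2].
Phi (magnetic flux) has dimensions [I^-1 L^2 M T^-2].
I (current) has dimensions [I].

Left side: [I^-2 L^2 M T^-2]
Right side: [I^-3 L^4 M^2 T^-4]

The two sides have different dimensions, so the equation is NOT dimensionally consistent.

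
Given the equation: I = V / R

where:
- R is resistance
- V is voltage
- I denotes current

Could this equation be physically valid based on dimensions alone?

Yes

R (resistance) has dimensions [I^-2 L^2 M T^-3].
V (voltage) has dimensions [I^-1 L^2 M T^-3].
I (current) has dimensions [I].

Left side: [I]
Right side: [I]

Both sides have the same dimensions, so the equation is dimensionally consistent.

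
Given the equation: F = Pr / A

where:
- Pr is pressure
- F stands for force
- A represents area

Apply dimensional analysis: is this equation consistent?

No

Pr (pressure) has dimensions [L^-1 M T^-2].
F (force) has dimensions [L M T^-2].
A (area) has dimensions [L^2].

Left side: [L M T^-2]
Right side: [L^-3 M T^-2]

The two sides have different dimensions, so the equation is NOT dimensionally consistent.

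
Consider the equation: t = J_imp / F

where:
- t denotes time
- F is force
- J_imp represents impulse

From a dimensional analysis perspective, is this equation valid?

Yes

t (time) has dimensions [T].
F (force) has dimensions [L M T^-2].
J_imp (impulse) has dimensions [L M T^-1].

Left side: [T]
Right side: [T]

Both sides have the same dimensions, so the equation is dimensionally consistent.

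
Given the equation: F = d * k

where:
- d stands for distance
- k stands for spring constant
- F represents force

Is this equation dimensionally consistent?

Yes

d (distance) has dimensions [L].
k (spring constant) has dimensions [M T^-2].
F (force) has dimensions [L M T^-2].

Left side: [L M T^-2]
Right side: [L M T^-2]

Both sides have the same dimensions, so the equation is dimensionally consistent.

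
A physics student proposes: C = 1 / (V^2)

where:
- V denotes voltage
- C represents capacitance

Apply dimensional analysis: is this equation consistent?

No

V (voltage) has dimensions [I^-1 L^2 M T^-3].
C (capacitance) has dimensions [I^2 L^-2 M^-1 T^4].

Left side: [I^2 L^-2 M^-1 T^4]
Right side: [I^2 L^-4 M^-2 T^6]

The two sides have different dimensions, so the equation is NOT dimensionally consistent.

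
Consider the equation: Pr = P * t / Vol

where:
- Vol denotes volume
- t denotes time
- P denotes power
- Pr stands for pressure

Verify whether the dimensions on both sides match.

Yes

Vol (volume) has dimensions [L^3].
t (time) has dimensions [T].
P (power) has dimensions [L^2 M T^-3].
Pr (pressure) has dimensions [L^-1 M T^-2].

Left side: [L^-1 M T^-2]
Right side: [L^-1 M T^-2]

Both sides have the same dimensions, so the equation is dimensionally consistent.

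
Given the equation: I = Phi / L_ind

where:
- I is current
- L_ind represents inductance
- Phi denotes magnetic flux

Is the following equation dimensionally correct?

Yes

I (current) has dimensions [I].
L_ind (inductance) has dimensions [I^-2 L^2 M T^-2].
Phi (magnetic flux) has dimensions [I^-1 L^2 M T^-2].

Left side: [I]
Right side: [I]

Both sides have the same dimensions, so the equation is dimensionally consistent.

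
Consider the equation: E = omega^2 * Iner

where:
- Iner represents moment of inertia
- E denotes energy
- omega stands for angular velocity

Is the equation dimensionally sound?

Yes

Iner (moment of inertia) has dimensions [L^2 M].
E (energy) has dimensions [L^2 M T^-2].
omega (angular velocity) has dimensions [T^-1].

Left side: [L^2 M T^-2]
Right side: [L^2 M T^-2]

Both sides have the same dimensions, so the equation is dimensionally consistent.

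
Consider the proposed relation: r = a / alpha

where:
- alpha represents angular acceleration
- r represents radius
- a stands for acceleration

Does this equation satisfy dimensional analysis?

Yes

alpha (angular acceleration) has dimensions [T^-2].
r (radius) has dimensions [L].
a (acceleration) has dimensions [L T^-2].

Left side: [L]
Right side: [L]

Both sides have the same dimensions, so the equation is dimensionally consistent.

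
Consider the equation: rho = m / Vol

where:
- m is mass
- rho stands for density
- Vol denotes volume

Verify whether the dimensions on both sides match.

Yes

m (mass) has dimensions [M].
rho (density) has dimensions [L^-3 M].
Vol (volume) has dimensions [L^3].

Left side: [L^-3 M]
Right side: [L^-3 M]

Both sides have the same dimensions, so the equation is dimensionally consistent.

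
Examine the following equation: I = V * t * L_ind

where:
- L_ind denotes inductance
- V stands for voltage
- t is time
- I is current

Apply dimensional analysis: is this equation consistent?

No

L_ind (inductance) has dimensions [I^-2 L^2 M T^-2].
V (voltage) has dimensions [I^-1 L^2 M T^-3].
t (time) has dimensions [T].
I (current) has dimensions [I].

Left side: [I]
Right side: [I^-3 L^4 M^2 T^-4]

The two sides have different dimensions, so the equation is NOT dimensionally consistent.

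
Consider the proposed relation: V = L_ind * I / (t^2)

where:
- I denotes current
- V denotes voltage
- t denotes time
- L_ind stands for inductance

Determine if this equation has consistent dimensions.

No

I (current) has dimensions [I].
V (voltage) has dimensions [I^-1 L^2 M T^-3].
t (time) has dimensions [T].
L_ind (inductance) has dimensions [I^-2 L^2 M T^-2].

Left side: [I^-1 L^2 M T^-3]
Right side: [I^-1 L^2 M T^-4]

The two sides have different dimensions, so the equation is NOT dimensionally consistent.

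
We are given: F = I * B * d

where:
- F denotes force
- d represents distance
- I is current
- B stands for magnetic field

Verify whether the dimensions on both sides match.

Yes

F (force) has dimensions [L M T^-2].
d (distance) has dimensions [L].
I (current) has dimensions [I].
B (magnetic field) has dimensions [I^-1 M T^-2].

Left side: [L M T^-2]
Right side: [L M T^-2]

Both sides have the same dimensions, so the equation is dimensionally consistent.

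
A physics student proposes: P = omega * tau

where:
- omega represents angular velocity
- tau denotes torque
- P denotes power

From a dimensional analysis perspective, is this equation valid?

Yes

omega (angular velocity) has dimensions [T^-1].
tau (torque) has dimensions [L^2 M T^-2].
P (power) has dimensions [L^2 M T^-3].

Left side: [L^2 M T^-3]
Right side: [L^2 M T^-3]

Both sides have the same dimensions, so the equation is dimensionally consistent.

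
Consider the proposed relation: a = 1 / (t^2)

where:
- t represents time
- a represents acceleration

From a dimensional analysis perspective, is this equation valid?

No

t (time) has dimensions [T].
a (acceleration) has dimensions [L T^-2].

Left side: [L T^-2]
Right side: [T^-2]

The two sides have different dimensions, so the equation is NOT dimensionally consistent.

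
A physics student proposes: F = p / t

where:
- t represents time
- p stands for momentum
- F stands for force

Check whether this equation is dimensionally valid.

Yes

t (time) has dimensions [T].
p (momentum) has dimensions [L M T^-1].
F (force) has dimensions [L M T^-2].

Left side: [L M T^-2]
Right side: [L M T^-2]

Both sides have the same dimensions, so the equation is dimensionally consistent.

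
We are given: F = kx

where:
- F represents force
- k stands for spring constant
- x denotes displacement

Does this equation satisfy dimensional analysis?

Yes

F (force) has dimensions [L M T^-2].
k (spring constant) has dimensions [M T^-2].
x (displacement) has dimensions [L].

Left side: [L M T^-2]
Right side: [L M T^-2]

Both sides have the same dimensions, so the equation is dimensionally consistent.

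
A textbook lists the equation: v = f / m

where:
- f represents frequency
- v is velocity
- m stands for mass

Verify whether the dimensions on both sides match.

No

f (frequency) has dimensions [T^-1].
v (velocity) has dimensions [L T^-1].
m (mass) has dimensions [M].

Left side: [L T^-1]
Right side: [M^-1 T^-1]

The two sides have different dimensions, so the equation is NOT dimensionally consistent.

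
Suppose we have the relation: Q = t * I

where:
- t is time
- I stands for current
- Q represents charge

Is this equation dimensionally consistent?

Yes

t (time) has dimensions [T].
I (current) has dimensions [I].
Q (charge) has dimensions [I T].

Left side: [I T]
Right side: [I T]

Both sides have the same dimensions, so the equation is dimensionally consistent.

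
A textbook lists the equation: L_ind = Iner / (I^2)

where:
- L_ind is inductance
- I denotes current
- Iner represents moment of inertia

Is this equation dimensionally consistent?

No

L_ind (inductance) has dimensions [I^-2 L^2 M T^-2].
I (current) has dimensions [I].
Iner (moment of inertia) has dimensions [L^2 M].

Left side: [I^-2 L^2 M T^-2]
Right side: [I^-2 L^2 M]

The two sides have different dimensions, so the equation is NOT dimensionally consistent.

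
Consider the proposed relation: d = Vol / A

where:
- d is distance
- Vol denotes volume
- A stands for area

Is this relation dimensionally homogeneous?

Yes

d (distance) has dimensions [L].
Vol (volume) has dimensions [L^3].
A (area) has dimensions [L^2].

Left side: [L]
Right side: [L]

Both sides have the same dimensions, so the equation is dimensionally consistent.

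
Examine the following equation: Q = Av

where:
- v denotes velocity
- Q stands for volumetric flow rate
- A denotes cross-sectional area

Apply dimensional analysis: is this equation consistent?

Yes

v (velocity) has dimensions [L T^-1].
Q (volumetric flow rate) has dimensions [L^3 T^-1].
A (cross-sectional area) has dimensions [L^2].

Left side: [L^3 T^-1]
Right side: [L^3 T^-1]

Both sides have the same dimensions, so the equation is dimensionally consistent.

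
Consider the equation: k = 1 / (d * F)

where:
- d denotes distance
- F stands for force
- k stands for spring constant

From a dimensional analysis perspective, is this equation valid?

No

d (distance) has dimensions [L].
F (force) has dimensions [L M T^-2].
k (spring constant) has dimensions [M T^-2].

Left side: [M T^-2]
Right side: [L^-2 M^-1 T^2]

The two sides have different dimensions, so the equation is NOT dimensionally consistent.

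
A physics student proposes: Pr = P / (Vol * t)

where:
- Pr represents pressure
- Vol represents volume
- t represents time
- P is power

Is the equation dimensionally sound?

No

Pr (pressure) has dimensions [L^-1 M T^-2].
Vol (volume) has dimensions [L^3].
t (time) has dimensions [T].
P (power) has dimensions [L^2 M T^-3].

Left side: [L^-1 M T^-2]
Right side: [L^-1 M T^-4]

The two sides have different dimensions, so the equation is NOT dimensionally consistent.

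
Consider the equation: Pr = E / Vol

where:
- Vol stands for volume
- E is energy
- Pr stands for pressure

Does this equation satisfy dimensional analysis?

Yes

Vol (volume) has dimensions [L^3].
E (energy) has dimensions [L^2 M T^-2].
Pr (pressure) has dimensions [L^-1 M T^-2].

Left side: [L^-1 M T^-2]
Right side: [L^-1 M T^-2]

Both sides have the same dimensions, so the equation is dimensionally consistent.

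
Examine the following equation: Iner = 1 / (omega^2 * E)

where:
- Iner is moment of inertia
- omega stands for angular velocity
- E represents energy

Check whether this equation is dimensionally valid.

No

Iner (moment of inertia) has dimensions [L^2 M].
omega (angular velocity) has dimensions [T^-1].
E (energy) has dimensions [L^2 M T^-2].

Left side: [L^2 M]
Right side: [L^-2 M^-1 T^4]

The two sides have different dimensions, so the equation is NOT dimensionally consistent.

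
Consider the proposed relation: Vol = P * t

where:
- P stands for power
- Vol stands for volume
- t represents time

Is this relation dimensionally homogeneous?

No

P (power) has dimensions [L^2 M T^-3].
Vol (volume) has dimensions [L^3].
t (time) has dimensions [T].

Left side: [L^3]
Right side: [L^2 M T^-2]

The two sides have different dimensions, so the equation is NOT dimensionally consistent.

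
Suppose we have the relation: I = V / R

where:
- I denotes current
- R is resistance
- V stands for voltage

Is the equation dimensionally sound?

Yes

I (current) has dimensions [I].
R (resistance) has dimensions [I^-2 L^2 M T^-3].
V (voltage) has dimensions [I^-1 L^2 M T^-3].

Left side: [I]
Right side: [I]

Both sides have the same dimensions, so the equation is dimensionally consistent.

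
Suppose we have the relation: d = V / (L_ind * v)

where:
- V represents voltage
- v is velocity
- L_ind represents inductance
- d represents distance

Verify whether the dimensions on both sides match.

No

V (voltage) has dimensions [I^-1 L^2 M T^-3].
v (velocity) has dimensions [L T^-1].
L_ind (inductance) has dimensions [I^-2 L^2 M T^-2].
d (distance) has dimensions [L].

Left side: [L]
Right side: [I L^-1]

The two sides have different dimensions, so the equation is NOT dimensionally consistent.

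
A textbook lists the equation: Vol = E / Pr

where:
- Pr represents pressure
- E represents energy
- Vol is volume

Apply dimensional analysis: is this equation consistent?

Yes

Pr (pressure) has dimensions [L^-1 M T^-2].
E (energy) has dimensions [L^2 M T^-2].
Vol (volume) has dimensions [L^3].

Left side: [L^3]
Right side: [L^3]

Both sides have the same dimensions, so the equation is dimensionally consistent.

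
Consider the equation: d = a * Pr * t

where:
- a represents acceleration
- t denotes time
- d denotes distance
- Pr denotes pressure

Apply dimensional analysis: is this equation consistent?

No

a (acceleration) has dimensions [L T^-2].
t (time) has dimensions [T].
d (distance) has dimensions [L].
Pr (pressure) has dimensions [L^-1 M T^-2].

Left side: [L]
Right side: [M T^-3]

The two sides have different dimensions, so the equation is NOT dimensionally consistent.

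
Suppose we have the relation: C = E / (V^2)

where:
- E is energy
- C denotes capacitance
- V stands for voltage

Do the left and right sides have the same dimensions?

Yes

E (energy) has dimensions [L^2 M T^-2].
C (capacitance) has dimensions [I^2 L^-2 M^-1 T^4].
V (voltage) has dimensions [I^-1 L^2 M T^-3].

Left side: [I^2 L^-2 M^-1 T^4]
Right side: [I^2 L^-2 M^-1 T^4]

Both sides have the same dimensions, so the equation is dimensionally consistent.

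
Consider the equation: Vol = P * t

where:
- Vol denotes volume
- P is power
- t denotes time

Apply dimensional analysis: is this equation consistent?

No

Vol (volume) has dimensions [L^3].
P (power) has dimensions [L^2 M T^-3].
t (time) has dimensions [T].

Left side: [L^3]
Right side: [L^2 M T^-2]

The two sides have different dimensions, so the equation is NOT dimensionally consistent.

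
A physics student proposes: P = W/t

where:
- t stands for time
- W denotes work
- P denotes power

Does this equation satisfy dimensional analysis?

Yes

t (time) has dimensions [T].
W (work) has dimensions [L^2 M T^-2].
P (power) has dimensions [L^2 M T^-3].

Left side: [L^2 M T^-3]
Right side: [L^2 M T^-3]

Both sides have the same dimensions, so the equation is dimensionally consistent.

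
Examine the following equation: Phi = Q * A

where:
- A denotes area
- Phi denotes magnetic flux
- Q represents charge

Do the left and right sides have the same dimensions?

No

A (area) has dimensions [L^2].
Phi (magnetic flux) has dimensions [I^-1 L^2 M T^-2].
Q (charge) has dimensions [I T].

Left side: [I^-1 L^2 M T^-2]
Right side: [I L^2 T]

The two sides have different dimensions, so the equation is NOT dimensionally consistent.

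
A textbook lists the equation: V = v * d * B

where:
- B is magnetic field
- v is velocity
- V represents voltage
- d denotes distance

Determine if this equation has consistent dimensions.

Yes

B (magnetic field) has dimensions [I^-1 M T^-2].
v (velocity) has dimensions [L T^-1].
V (voltage) has dimensions [I^-1 L^2 M T^-3].
d (distance) has dimensions [L].

Left side: [I^-1 L^2 M T^-3]
Right side: [I^-1 L^2 M T^-3]

Both sides have the same dimensions, so the equation is dimensionally consistent.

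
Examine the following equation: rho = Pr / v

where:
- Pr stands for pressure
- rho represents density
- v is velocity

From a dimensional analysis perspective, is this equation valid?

No

Pr (pressure) has dimensions [L^-1 M T^-2].
rho (density) has dimensions [L^-3 M].
v (velocity) has dimensions [L T^-1].

Left side: [L^-3 M]
Right side: [L^-2 M T^-1]

The two sides have different dimensions, so the equation is NOT dimensionally consistent.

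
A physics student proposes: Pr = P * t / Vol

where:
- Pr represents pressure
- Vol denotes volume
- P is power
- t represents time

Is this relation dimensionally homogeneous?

Yes

Pr (pressure) has dimensions [L^-1 M T^-2].
Vol (volume) has dimensions [L^3].
P (power) has dimensions [L^2 M T^-3].
t (time) has dimensions [T].

Left side: [L^-1 M T^-2]
Right side: [L^-1 M T^-2]

Both sides have the same dimensions, so the equation is dimensionally consistent.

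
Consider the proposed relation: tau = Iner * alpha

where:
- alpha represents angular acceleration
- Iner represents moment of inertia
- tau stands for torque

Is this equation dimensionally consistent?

Yes

alpha (angular acceleration) has dimensions [T^-2].
Iner (moment of inertia) has dimensions [L^2 M].
tau (torque) has dimensions [L^2 M T^-2].

Left side: [L^2 M T^-2]
Right side: [L^2 M T^-2]

Both sides have the same dimensions, so the equation is dimensionally consistent.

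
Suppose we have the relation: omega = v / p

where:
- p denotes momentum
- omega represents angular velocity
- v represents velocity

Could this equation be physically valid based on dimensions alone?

No

p (momentum) has dimensions [L M T^-1].
omega (angular velocity) has dimensions [T^-1].
v (velocity) has dimensions [L T^-1].

Left side: [T^-1]
Right side: [M^-1]

The two sides have different dimensions, so the equation is NOT dimensionally consistent.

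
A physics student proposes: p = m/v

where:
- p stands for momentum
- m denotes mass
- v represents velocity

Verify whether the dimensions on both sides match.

No

p (momentum) has dimensions [L M T^-1].
m (mass) has dimensions [M].
v (velocity) has dimensions [L T^-1].

Left side: [L M T^-1]
Right side: [L^-1 M T]

The two sides have different dimensions, so the equation is NOT dimensionally consistent.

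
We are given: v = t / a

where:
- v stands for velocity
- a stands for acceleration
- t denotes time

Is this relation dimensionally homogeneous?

No

v (velocity) has dimensions [L T^-1].
a (acceleration) has dimensions [L T^-2].
t (time) has dimensions [T].

Left side: [L T^-1]
Right side: [L^-1 T^3]

The two sides have different dimensions, so the equation is NOT dimensionally consistent.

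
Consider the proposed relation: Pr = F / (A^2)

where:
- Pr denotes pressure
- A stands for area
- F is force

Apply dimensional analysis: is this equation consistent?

No

Pr (pressure) has dimensions [L^-1 M T^-2].
A (area) has dimensions [L^2].
F (force) has dimensions [L M T^-2].

Left side: [L^-1 M T^-2]
Right side: [L^-3 M T^-2]

The two sides have different dimensions, so the equation is NOT dimensionally consistent.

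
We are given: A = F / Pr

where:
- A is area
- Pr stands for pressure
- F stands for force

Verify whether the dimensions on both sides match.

Yes

A (area) has dimensions [L^2].
Pr (pressure) has dimensions [L^-1 M T^-2].
F (force) has dimensions [L M T^-2].

Left side: [L^2]
Right side: [L^2]

Both sides have the same dimensions, so the equation is dimensionally consistent.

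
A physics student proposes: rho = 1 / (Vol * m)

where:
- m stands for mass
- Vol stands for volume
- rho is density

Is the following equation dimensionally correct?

No

m (mass) has dimensions [M].
Vol (volume) has dimensions [L^3].
rho (density) has dimensions [L^-3 M].

Left side: [L^-3 M]
Right side: [L^-3 M^-1]

The two sides have different dimensions, so the equation is NOT dimensionally consistent.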